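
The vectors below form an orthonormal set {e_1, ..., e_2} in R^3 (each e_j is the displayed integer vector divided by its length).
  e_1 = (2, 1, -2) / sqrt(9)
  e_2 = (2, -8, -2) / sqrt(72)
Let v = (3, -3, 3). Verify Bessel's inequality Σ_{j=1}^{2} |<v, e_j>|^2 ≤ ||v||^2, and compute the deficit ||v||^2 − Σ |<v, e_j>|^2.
Σ |<v, e_j>|^2 = 9; ||v||^2 = 27; deficit = 18

Write each e_j = u_j / sqrt(<u_j, u_j>) where u_j is the displayed integer vector. Then <v, e_j> = <v, u_j> / sqrt(<u_j, u_j>), so |<v, e_j>|^2 = <v, u_j>^2 / <u_j, u_j>.
Coefficients: <v, e_1> = -3/sqrt(9), <v, e_2> = 24/sqrt(72).
Square and sum: Σ |<v, e_j>|^2 = 9.
Compute ||v||^2 = v·v = 27.
Deficit = 27 − 9 = 18 ≥ 0, confirming Bessel's inequality. (The deficit equals ||v − Σ <v,e_j> e_j||^2, the squared distance from v to span{e_j}.)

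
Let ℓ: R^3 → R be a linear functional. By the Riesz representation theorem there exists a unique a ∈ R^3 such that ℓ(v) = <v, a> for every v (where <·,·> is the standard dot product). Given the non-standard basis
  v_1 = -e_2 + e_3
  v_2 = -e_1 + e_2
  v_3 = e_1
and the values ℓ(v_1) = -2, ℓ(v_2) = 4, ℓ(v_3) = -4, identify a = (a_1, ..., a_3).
a = (-4, 0, -2)

Write a = (a_1, ..., a_3) in the standard basis. For each basis vector v_i, ℓ(v_i) = <v_i, a> is a linear equation in the a_j's. Collect the n equations into a matrix system V a = ℓ, where row i of V is v_i (expressed in the standard basis). Since V is invertible (lower-triangular with 1s on the diagonal, up to permutation), solve by back-substitution:
  V =
[[0, -1, 1],
 [-1, 1, 0],
 [1, 0, 0]]
  V a = (-2, 4, -4)
Solving gives a = (-4, 0, -2).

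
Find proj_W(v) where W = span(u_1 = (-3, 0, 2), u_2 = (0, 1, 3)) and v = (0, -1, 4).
proj_W(v) = (-21/47, 95/94, 313/94)

Set up U = [u_1 | ... | u_2] ∈ R^(3×2). The projector onto W = col(U) is P = U (U^T U)^(-1) U^T.
Compute U^T U =
  [13, 6]
  [6, 10],
and U^T v = (8, 11).
Solve U^T U · c = U^T v for the coefficients: c = (7/47, 95/94). The projection is proj_W(v) = U c.
Check: (v - proj_W(v)) · u_1 = 0  (should be 0).
Check: (v - proj_W(v)) · u_2 = 0  (should be 0).
Result: proj_W(v) = (-21/47, 95/94, 313/94).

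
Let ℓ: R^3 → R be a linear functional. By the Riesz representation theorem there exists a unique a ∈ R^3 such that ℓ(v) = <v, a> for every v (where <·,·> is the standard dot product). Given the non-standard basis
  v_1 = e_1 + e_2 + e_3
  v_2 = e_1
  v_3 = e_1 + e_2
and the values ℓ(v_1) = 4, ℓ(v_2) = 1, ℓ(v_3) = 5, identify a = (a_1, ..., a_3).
a = (1, 4, -1)

Write a = (a_1, ..., a_3) in the standard basis. For each basis vector v_i, ℓ(v_i) = <v_i, a> is a linear equation in the a_j's. Collect the n equations into a matrix system V a = ℓ, where row i of V is v_i (expressed in the standard basis). Since V is invertible (lower-triangular with 1s on the diagonal, up to permutation), solve by back-substitution:
  V =
[[1, 1, 1],
 [1, 0, 0],
 [1, 1, 0]]
  V a = (4, 1, 5)
Solving gives a = (1, 4, -1).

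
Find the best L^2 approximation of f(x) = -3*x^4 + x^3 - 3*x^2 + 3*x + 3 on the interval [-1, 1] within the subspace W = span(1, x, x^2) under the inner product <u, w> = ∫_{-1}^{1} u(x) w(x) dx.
g(x) = -39*x^2/7 + 18*x/5 + 114/35

The best approximation g ∈ W is the orthogonal projection of f onto W. Writing g = a_0 + a_1 x + a_2 x^2, the coefficients solve the normal equations G · a = b where
  G_{ij} = <φ_i, φ_j> and b_i = <f, φ_i>, with φ_0 = 1, φ_1 = x, φ_2 = x^2.
G =
  [2, 0, 2/3]
  [0, 2/3, 0]
  [2/3, 0, 2/5],
b = (14/5, 12/5, -2/35).
Solving gives a_0 = 114/35, a_1 = 18/5, a_2 = -39/7, so
  g(x) = -39*x^2/7 + 18*x/5 + 114/35.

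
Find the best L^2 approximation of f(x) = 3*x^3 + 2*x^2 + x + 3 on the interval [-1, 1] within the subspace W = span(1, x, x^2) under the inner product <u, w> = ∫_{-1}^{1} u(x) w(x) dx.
g(x) = 2*x^2 + 14*x/5 + 3

The best approximation g ∈ W is the orthogonal projection of f onto W. Writing g = a_0 + a_1 x + a_2 x^2, the coefficients solve the normal equations G · a = b where
  G_{ij} = <φ_i, φ_j> and b_i = <f, φ_i>, with φ_0 = 1, φ_1 = x, φ_2 = x^2.
G =
  [2, 0, 2/3]
  [0, 2/3, 0]
  [2/3, 0, 2/5],
b = (22/3, 28/15, 14/5).
Solving gives a_0 = 3, a_1 = 14/5, a_2 = 2, so
  g(x) = 2*x^2 + 14*x/5 + 3.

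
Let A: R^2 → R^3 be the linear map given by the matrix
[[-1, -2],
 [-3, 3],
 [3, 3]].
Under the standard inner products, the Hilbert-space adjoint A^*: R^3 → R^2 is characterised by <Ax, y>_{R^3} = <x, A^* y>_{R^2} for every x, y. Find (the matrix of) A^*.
A^* = A^T =
[[-1, -3, 3],
 [-2, 3, 3]]

For real matrices with standard dot products, the defining identity <Ax, y> = <x, A^* y> gives (Ax)^T y = x^T (A^*) y, i.e. x^T A^T y = x^T (A^*) y. Since this holds for all x, y, we must have A^* = A^T. Therefore
A^* =
[[-1, -3, 3],
 [-2, 3, 3]].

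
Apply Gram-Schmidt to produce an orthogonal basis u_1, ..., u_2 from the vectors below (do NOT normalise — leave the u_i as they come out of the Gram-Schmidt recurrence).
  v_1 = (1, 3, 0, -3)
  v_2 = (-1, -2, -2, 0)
Orthogonal basis:
  u_1 = (1, 3, 0, -3)
  u_2 = (-12/19, -17/19, -2, -21/19)

Apply the Gram-Schmidt recurrence
  u_1 = v_1
  u_i = v_i − Σ_{j<i} ((v_i · u_j) / (u_j · u_j)) · u_j.

Step by step this gives:
  u_1 = (1, 3, 0, -3)
  u_2 = (-12/19, -17/19, -2, -21/19)

Orthogonality check:
  u_2 · u_1 = 0 (should be 0)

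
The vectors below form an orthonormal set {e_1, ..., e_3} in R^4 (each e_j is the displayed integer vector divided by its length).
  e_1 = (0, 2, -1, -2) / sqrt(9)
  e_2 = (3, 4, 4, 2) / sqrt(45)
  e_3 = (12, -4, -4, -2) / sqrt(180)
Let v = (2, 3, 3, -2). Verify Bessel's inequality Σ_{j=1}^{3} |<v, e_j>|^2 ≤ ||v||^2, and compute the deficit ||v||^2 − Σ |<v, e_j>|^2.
Σ |<v, e_j>|^2 = 185/9; ||v||^2 = 26; deficit = 49/9

Write each e_j = u_j / sqrt(<u_j, u_j>) where u_j is the displayed integer vector. Then <v, e_j> = <v, u_j> / sqrt(<u_j, u_j>), so |<v, e_j>|^2 = <v, u_j>^2 / <u_j, u_j>.
Coefficients: <v, e_1> = 7/sqrt(9), <v, e_2> = 26/sqrt(45), <v, e_3> = 4/sqrt(180).
Square and sum: Σ |<v, e_j>|^2 = 185/9.
Compute ||v||^2 = v·v = 26.
Deficit = 26 − 185/9 = 49/9 ≥ 0, confirming Bessel's inequality. (The deficit equals ||v − Σ <v,e_j> e_j||^2, the squared distance from v to span{e_j}.)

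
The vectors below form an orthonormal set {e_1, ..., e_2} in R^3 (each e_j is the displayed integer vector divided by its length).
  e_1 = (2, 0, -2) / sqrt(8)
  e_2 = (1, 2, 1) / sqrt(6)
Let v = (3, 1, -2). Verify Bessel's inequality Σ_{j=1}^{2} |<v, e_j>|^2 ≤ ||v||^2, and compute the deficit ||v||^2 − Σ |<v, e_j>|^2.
Σ |<v, e_j>|^2 = 14; ||v||^2 = 14; deficit = 0

Write each e_j = u_j / sqrt(<u_j, u_j>) where u_j is the displayed integer vector. Then <v, e_j> = <v, u_j> / sqrt(<u_j, u_j>), so |<v, e_j>|^2 = <v, u_j>^2 / <u_j, u_j>.
Coefficients: <v, e_1> = 10/sqrt(8), <v, e_2> = 3/sqrt(6).
Square and sum: Σ |<v, e_j>|^2 = 14.
Compute ||v||^2 = v·v = 14.
Deficit = 14 − 14 = 0 ≥ 0, confirming Bessel's inequality. (The deficit equals ||v − Σ <v,e_j> e_j||^2, the squared distance from v to span{e_j}.)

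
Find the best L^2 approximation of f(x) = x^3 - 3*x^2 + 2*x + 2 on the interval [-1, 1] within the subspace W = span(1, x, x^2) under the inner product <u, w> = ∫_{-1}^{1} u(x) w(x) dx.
g(x) = -3*x^2 + 13*x/5 + 2

The best approximation g ∈ W is the orthogonal projection of f onto W. Writing g = a_0 + a_1 x + a_2 x^2, the coefficients solve the normal equations G · a = b where
  G_{ij} = <φ_i, φ_j> and b_i = <f, φ_i>, with φ_0 = 1, φ_1 = x, φ_2 = x^2.
G =
  [2, 0, 2/3]
  [0, 2/3, 0]
  [2/3, 0, 2/5],
b = (2, 26/15, 2/15).
Solving gives a_0 = 2, a_1 = 13/5, a_2 = -3, so
  g(x) = -3*x^2 + 13*x/5 + 2.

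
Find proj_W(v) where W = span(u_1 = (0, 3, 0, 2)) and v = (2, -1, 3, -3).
proj_W(v) = (0, -27/13, 0, -18/13)

Set up U = [u_1 | ... | u_1] ∈ R^(4×1). The projector onto W = col(U) is P = U (U^T U)^(-1) U^T.
Compute U^T U =
  [13],
and U^T v = (-9).
Solve U^T U · c = U^T v for the coefficients: c = (-9/13). The projection is proj_W(v) = U c.
Check: (v - proj_W(v)) · u_1 = 0  (should be 0).
Result: proj_W(v) = (0, -27/13, 0, -18/13).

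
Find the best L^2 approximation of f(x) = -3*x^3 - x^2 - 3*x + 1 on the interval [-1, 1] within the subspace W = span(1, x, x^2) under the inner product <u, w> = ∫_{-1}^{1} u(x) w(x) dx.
g(x) = -x^2 - 24*x/5 + 1

The best approximation g ∈ W is the orthogonal projection of f onto W. Writing g = a_0 + a_1 x + a_2 x^2, the coefficients solve the normal equations G · a = b where
  G_{ij} = <φ_i, φ_j> and b_i = <f, φ_i>, with φ_0 = 1, φ_1 = x, φ_2 = x^2.
G =
  [2, 0, 2/3]
  [0, 2/3, 0]
  [2/3, 0, 2/5],
b = (4/3, -16/5, 4/15).
Solving gives a_0 = 1, a_1 = -24/5, a_2 = -1, so
  g(x) = -x^2 - 24*x/5 + 1.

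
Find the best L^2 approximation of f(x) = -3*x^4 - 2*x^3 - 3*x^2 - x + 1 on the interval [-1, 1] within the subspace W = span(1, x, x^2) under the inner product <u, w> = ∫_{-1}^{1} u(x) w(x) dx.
g(x) = -39*x^2/7 - 11*x/5 + 44/35

The best approximation g ∈ W is the orthogonal projection of f onto W. Writing g = a_0 + a_1 x + a_2 x^2, the coefficients solve the normal equations G · a = b where
  G_{ij} = <φ_i, φ_j> and b_i = <f, φ_i>, with φ_0 = 1, φ_1 = x, φ_2 = x^2.
G =
  [2, 0, 2/3]
  [0, 2/3, 0]
  [2/3, 0, 2/5],
b = (-6/5, -22/15, -146/105).
Solving gives a_0 = 44/35, a_1 = -11/5, a_2 = -39/7, so
  g(x) = -39*x^2/7 - 11*x/5 + 44/35.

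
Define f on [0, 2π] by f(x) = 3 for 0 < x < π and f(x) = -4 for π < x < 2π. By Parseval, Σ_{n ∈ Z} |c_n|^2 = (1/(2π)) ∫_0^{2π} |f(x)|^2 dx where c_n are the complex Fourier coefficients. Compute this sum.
Σ |c_n|^2 = 25/2

Parseval equates the L^2 energy of f (normalised by 1/(2π)) with the ℓ^2 sum of its Fourier coefficients: (1/(2π)) ∫_0^{2π} |f|^2 = Σ |c_n|^2.
Compute the left side: (1/(2π)) [∫_0^π 3^2 dx + ∫_π^{2π} (-4)^2 dx] = (1/(2π)) · (9π + 16π) = (9 + 16)/2 = 25/2.
So Σ_{n ∈ Z} |c_n|^2 = 25/2.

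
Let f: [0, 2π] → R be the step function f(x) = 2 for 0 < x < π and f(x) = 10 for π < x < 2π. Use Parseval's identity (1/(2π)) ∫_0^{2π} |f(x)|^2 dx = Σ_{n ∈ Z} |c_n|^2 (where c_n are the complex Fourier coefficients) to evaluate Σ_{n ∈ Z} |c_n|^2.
Σ |c_n|^2 = 52

Parseval equates the L^2 energy of f (normalised by 1/(2π)) with the ℓ^2 sum of its Fourier coefficients: (1/(2π)) ∫_0^{2π} |f|^2 = Σ |c_n|^2.
Compute the left side: (1/(2π)) [∫_0^π 2^2 dx + ∫_π^{2π} 10^2 dx] = (1/(2π)) · (4π + 100π) = (4 + 100)/2 = 52.
So Σ_{n ∈ Z} |c_n|^2 = 52.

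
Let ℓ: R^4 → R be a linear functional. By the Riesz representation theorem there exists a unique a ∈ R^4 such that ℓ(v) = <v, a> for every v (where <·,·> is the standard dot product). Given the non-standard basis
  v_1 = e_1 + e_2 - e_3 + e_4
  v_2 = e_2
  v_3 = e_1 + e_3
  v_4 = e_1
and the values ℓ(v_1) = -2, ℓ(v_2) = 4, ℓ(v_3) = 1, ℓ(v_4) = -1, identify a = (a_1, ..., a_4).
a = (-1, 4, 2, -3)

Write a = (a_1, ..., a_4) in the standard basis. For each basis vector v_i, ℓ(v_i) = <v_i, a> is a linear equation in the a_j's. Collect the n equations into a matrix system V a = ℓ, where row i of V is v_i (expressed in the standard basis). Since V is invertible (lower-triangular with 1s on the diagonal, up to permutation), solve by back-substitution:
  V =
[[1, 1, -1, 1],
 [0, 1, 0, 0],
 [1, 0, 1, 0],
 [1, 0, 0, 0]]
  V a = (-2, 4, 1, -1)
Solving gives a = (-1, 4, 2, -3).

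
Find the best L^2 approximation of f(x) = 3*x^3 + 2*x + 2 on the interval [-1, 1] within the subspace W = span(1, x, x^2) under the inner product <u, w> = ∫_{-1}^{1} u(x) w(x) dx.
g(x) = 19*x/5 + 2

The best approximation g ∈ W is the orthogonal projection of f onto W. Writing g = a_0 + a_1 x + a_2 x^2, the coefficients solve the normal equations G · a = b where
  G_{ij} = <φ_i, φ_j> and b_i = <f, φ_i>, with φ_0 = 1, φ_1 = x, φ_2 = x^2.
G =
  [2, 0, 2/3]
  [0, 2/3, 0]
  [2/3, 0, 2/5],
b = (4, 38/15, 4/3).
Solving gives a_0 = 2, a_1 = 19/5, a_2 = 0, so
  g(x) = 19*x/5 + 2.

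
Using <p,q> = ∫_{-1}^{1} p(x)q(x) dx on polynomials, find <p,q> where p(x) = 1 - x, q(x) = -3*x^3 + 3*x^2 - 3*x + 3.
<p,q> = 56/5

Expand the product: p(x)·q(x) = 3*x^4 - 6*x^3 + 6*x^2 - 6*x + 3.
∫_{-1}^{1} of each monomial x^k gives [2/(k+1) if k even, 0 if k odd]. Integrating term-by-term (or equivalently evaluating the antiderivative F(x) = 3*x^5/5 - 3*x^4/2 + 2*x^3 - 3*x^2 + 3*x at the endpoints):
  F(1) − F(−1) = 11/10 − (-101/10) = 56/5.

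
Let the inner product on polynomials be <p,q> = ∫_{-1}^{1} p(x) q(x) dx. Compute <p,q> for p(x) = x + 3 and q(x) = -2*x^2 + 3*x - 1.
<p,q> = -8

Expand the product: p(x)·q(x) = -2*x^3 - 3*x^2 + 8*x - 3.
∫_{-1}^{1} of each monomial x^k gives [2/(k+1) if k even, 0 if k odd]. Integrating term-by-term (or equivalently evaluating the antiderivative F(x) = -x^4/2 - x^3 + 4*x^2 - 3*x at the endpoints):
  F(1) − F(−1) = -1/2 − (15/2) = -8.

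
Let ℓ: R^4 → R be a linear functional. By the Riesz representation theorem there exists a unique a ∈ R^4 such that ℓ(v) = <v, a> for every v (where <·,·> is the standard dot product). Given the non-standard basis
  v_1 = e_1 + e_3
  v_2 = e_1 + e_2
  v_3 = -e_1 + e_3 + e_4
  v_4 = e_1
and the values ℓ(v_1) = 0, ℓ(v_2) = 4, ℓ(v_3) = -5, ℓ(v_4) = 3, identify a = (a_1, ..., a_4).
a = (3, 1, -3, 1)

Write a = (a_1, ..., a_4) in the standard basis. For each basis vector v_i, ℓ(v_i) = <v_i, a> is a linear equation in the a_j's. Collect the n equations into a matrix system V a = ℓ, where row i of V is v_i (expressed in the standard basis). Since V is invertible (lower-triangular with 1s on the diagonal, up to permutation), solve by back-substitution:
  V =
[[1, 0, 1, 0],
 [1, 1, 0, 0],
 [-1, 0, 1, 1],
 [1, 0, 0, 0]]
  V a = (0, 4, -5, 3)
Solving gives a = (3, 1, -3, 1).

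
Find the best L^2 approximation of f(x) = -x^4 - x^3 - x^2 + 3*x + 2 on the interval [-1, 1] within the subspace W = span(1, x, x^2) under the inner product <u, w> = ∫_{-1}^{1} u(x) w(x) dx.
g(x) = -13*x^2/7 + 12*x/5 + 73/35

The best approximation g ∈ W is the orthogonal projection of f onto W. Writing g = a_0 + a_1 x + a_2 x^2, the coefficients solve the normal equations G · a = b where
  G_{ij} = <φ_i, φ_j> and b_i = <f, φ_i>, with φ_0 = 1, φ_1 = x, φ_2 = x^2.
G =
  [2, 0, 2/3]
  [0, 2/3, 0]
  [2/3, 0, 2/5],
b = (44/15, 8/5, 68/105).
Solving gives a_0 = 73/35, a_1 = 12/5, a_2 = -13/7, so
  g(x) = -13*x^2/7 + 12*x/5 + 73/35.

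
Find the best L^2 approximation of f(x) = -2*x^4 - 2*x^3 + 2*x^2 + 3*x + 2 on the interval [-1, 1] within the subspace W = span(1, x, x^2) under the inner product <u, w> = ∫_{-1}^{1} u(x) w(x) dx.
g(x) = 2*x^2/7 + 9*x/5 + 76/35

The best approximation g ∈ W is the orthogonal projection of f onto W. Writing g = a_0 + a_1 x + a_2 x^2, the coefficients solve the normal equations G · a = b where
  G_{ij} = <φ_i, φ_j> and b_i = <f, φ_i>, with φ_0 = 1, φ_1 = x, φ_2 = x^2.
G =
  [2, 0, 2/3]
  [0, 2/3, 0]
  [2/3, 0, 2/5],
b = (68/15, 6/5, 164/105).
Solving gives a_0 = 76/35, a_1 = 9/5, a_2 = 2/7, so
  g(x) = 2*x^2/7 + 9*x/5 + 76/35.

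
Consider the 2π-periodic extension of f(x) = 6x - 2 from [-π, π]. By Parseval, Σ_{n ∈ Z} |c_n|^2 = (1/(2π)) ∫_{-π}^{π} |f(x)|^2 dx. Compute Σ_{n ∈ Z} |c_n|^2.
Σ |c_n|^2 = 12π^2 + 4

Expand and integrate term by term over [-π, π]:
  ∫ (6x)^2 dx = 36·(2π^3/3); ∫ 2·6·(-2)·x dx = 0 (odd integrand); ∫ (-2)^2 dx = 4·2π.
So (1/(2π)) ∫_{-π}^{π} (6x - 2)^2 dx = 36π^2/3 + 4 = 12π^2 + 4.
Parseval ⇒ Σ |c_n|^2 = 12π^2 + 4.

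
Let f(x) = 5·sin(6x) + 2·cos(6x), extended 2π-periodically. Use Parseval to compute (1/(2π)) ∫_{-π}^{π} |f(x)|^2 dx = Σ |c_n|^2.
Σ |c_n|^2 = 29/2

Expand |f|^2 and use orthogonality of {sin(nx), cos(mx)} on [-π, π]:
  ∫_{-π}^{π} sin(nx)^2 dx = π, ∫ cos(mx)^2 dx = π, and cross terms integrate to 0.
So ∫_{-π}^{π} f(x)^2 dx = 5^2 · π + 2^2 · π = (25 + 4)π.
Divide by 2π: (25 + 4)/2 = 29/2.
By Parseval, this equals Σ |c_n|^2.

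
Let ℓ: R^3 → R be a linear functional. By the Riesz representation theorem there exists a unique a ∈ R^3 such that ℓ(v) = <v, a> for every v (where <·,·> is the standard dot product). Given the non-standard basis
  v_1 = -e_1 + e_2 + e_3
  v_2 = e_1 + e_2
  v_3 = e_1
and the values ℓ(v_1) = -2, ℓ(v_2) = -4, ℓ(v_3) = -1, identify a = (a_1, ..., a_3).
a = (-1, -3, 0)

Write a = (a_1, ..., a_3) in the standard basis. For each basis vector v_i, ℓ(v_i) = <v_i, a> is a linear equation in the a_j's. Collect the n equations into a matrix system V a = ℓ, where row i of V is v_i (expressed in the standard basis). Since V is invertible (lower-triangular with 1s on the diagonal, up to permutation), solve by back-substitution:
  V =
[[-1, 1, 1],
 [1, 1, 0],
 [1, 0, 0]]
  V a = (-2, -4, -1)
Solving gives a = (-1, -3, 0).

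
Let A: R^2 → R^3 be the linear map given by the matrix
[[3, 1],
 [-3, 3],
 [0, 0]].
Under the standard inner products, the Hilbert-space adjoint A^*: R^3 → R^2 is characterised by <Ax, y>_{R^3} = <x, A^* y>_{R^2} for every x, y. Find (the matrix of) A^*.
A^* = A^T =
[[3, -3, 0],
 [1, 3, 0]]

For real matrices with standard dot products, the defining identity <Ax, y> = <x, A^* y> gives (Ax)^T y = x^T (A^*) y, i.e. x^T A^T y = x^T (A^*) y. Since this holds for all x, y, we must have A^* = A^T. Therefore
A^* =
[[3, -3, 0],
 [1, 3, 0]].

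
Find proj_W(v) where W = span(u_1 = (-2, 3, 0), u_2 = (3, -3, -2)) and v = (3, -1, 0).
proj_W(v) = (99/61, -117/61, -42/61)

Set up U = [u_1 | ... | u_2] ∈ R^(3×2). The projector onto W = col(U) is P = U (U^T U)^(-1) U^T.
Compute U^T U =
  [13, -15]
  [-15, 22],
and U^T v = (-9, 12).
Solve U^T U · c = U^T v for the coefficients: c = (-18/61, 21/61). The projection is proj_W(v) = U c.
Check: (v - proj_W(v)) · u_1 = 0  (should be 0).
Check: (v - proj_W(v)) · u_2 = 0  (should be 0).
Result: proj_W(v) = (99/61, -117/61, -42/61).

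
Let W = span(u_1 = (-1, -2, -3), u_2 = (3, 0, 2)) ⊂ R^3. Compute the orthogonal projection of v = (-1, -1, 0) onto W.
proj_W(v) = (-57/101, -24/101, -66/101)

Set up U = [u_1 | ... | u_2] ∈ R^(3×2). The projector onto W = col(U) is P = U (U^T U)^(-1) U^T.
Compute U^T U =
  [14, -9]
  [-9, 13],
and U^T v = (3, -3).
Solve U^T U · c = U^T v for the coefficients: c = (12/101, -15/101). The projection is proj_W(v) = U c.
Check: (v - proj_W(v)) · u_1 = 0  (should be 0).
Check: (v - proj_W(v)) · u_2 = 0  (should be 0).
Result: proj_W(v) = (-57/101, -24/101, -66/101).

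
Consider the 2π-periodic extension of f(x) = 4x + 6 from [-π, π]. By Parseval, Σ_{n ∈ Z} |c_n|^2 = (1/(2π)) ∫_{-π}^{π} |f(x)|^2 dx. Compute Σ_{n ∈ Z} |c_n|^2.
Σ |c_n|^2 = 16π^2/3 + 36

Expand and integrate term by term over [-π, π]:
  ∫ (4x)^2 dx = 16·(2π^3/3); ∫ 2·4·(6)·x dx = 0 (odd integrand); ∫ 6^2 dx = 36·2π.
So (1/(2π)) ∫_{-π}^{π} (4x + 6)^2 dx = 16π^2/3 + 36 = 16π^2/3 + 36.
Parseval ⇒ Σ |c_n|^2 = 16π^2/3 + 36.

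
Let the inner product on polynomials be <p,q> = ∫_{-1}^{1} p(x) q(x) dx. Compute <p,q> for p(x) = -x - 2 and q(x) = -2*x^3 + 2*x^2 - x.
<p,q> = -6/5

Expand the product: p(x)·q(x) = 2*x^4 + 2*x^3 - 3*x^2 + 2*x.
∫_{-1}^{1} of each monomial x^k gives [2/(k+1) if k even, 0 if k odd]. Integrating term-by-term (or equivalently evaluating the antiderivative F(x) = 2*x^5/5 + x^4/2 - x^3 + x^2 at the endpoints):
  F(1) − F(−1) = 9/10 − (21/10) = -6/5.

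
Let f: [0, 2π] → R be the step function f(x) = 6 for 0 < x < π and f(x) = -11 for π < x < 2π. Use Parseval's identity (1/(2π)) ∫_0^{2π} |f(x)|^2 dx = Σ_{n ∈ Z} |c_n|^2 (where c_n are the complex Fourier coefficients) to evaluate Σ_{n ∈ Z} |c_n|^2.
Σ |c_n|^2 = 157/2

Parseval equates the L^2 energy of f (normalised by 1/(2π)) with the ℓ^2 sum of its Fourier coefficients: (1/(2π)) ∫_0^{2π} |f|^2 = Σ |c_n|^2.
Compute the left side: (1/(2π)) [∫_0^π 6^2 dx + ∫_π^{2π} (-11)^2 dx] = (1/(2π)) · (36π + 121π) = (36 + 121)/2 = 157/2.
So Σ_{n ∈ Z} |c_n|^2 = 157/2.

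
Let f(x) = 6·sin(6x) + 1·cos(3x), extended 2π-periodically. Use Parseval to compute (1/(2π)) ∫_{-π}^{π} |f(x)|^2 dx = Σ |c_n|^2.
Σ |c_n|^2 = 37/2

Expand |f|^2 and use orthogonality of {sin(nx), cos(mx)} on [-π, π]:
  ∫_{-π}^{π} sin(nx)^2 dx = π, ∫ cos(mx)^2 dx = π, and cross terms integrate to 0.
So ∫_{-π}^{π} f(x)^2 dx = 6^2 · π + 1^2 · π = (36 + 1)π.
Divide by 2π: (36 + 1)/2 = 37/2.
By Parseval, this equals Σ |c_n|^2.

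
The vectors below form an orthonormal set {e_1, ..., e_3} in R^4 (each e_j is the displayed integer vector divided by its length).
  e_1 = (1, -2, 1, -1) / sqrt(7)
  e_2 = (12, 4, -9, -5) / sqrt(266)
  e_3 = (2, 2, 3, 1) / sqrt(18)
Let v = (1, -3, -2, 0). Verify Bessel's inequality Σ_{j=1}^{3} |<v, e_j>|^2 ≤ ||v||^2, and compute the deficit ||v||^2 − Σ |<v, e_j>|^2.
Σ |<v, e_j>|^2 = 1769/171; ||v||^2 = 14; deficit = 625/171

Write each e_j = u_j / sqrt(<u_j, u_j>) where u_j is the displayed integer vector. Then <v, e_j> = <v, u_j> / sqrt(<u_j, u_j>), so |<v, e_j>|^2 = <v, u_j>^2 / <u_j, u_j>.
Coefficients: <v, e_1> = 5/sqrt(7), <v, e_2> = 18/sqrt(266), <v, e_3> = -10/sqrt(18).
Square and sum: Σ |<v, e_j>|^2 = 1769/171.
Compute ||v||^2 = v·v = 14.
Deficit = 14 − 1769/171 = 625/171 ≥ 0, confirming Bessel's inequality. (The deficit equals ||v − Σ <v,e_j> e_j||^2, the squared distance from v to span{e_j}.)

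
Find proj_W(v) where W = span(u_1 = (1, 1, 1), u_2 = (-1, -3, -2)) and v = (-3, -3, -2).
proj_W(v) = (-8/3, -8/3, -8/3)

Set up U = [u_1 | ... | u_2] ∈ R^(3×2). The projector onto W = col(U) is P = U (U^T U)^(-1) U^T.
Compute U^T U =
  [3, -6]
  [-6, 14],
and U^T v = (-8, 16).
Solve U^T U · c = U^T v for the coefficients: c = (-8/3, 0). The projection is proj_W(v) = U c.
Check: (v - proj_W(v)) · u_1 = 0  (should be 0).
Check: (v - proj_W(v)) · u_2 = 0  (should be 0).
Result: proj_W(v) = (-8/3, -8/3, -8/3).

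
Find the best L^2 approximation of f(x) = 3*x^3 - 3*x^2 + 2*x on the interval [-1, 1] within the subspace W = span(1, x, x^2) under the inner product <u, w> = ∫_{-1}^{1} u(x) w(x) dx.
g(x) = -3*x^2 + 19*x/5

The best approximation g ∈ W is the orthogonal projection of f onto W. Writing g = a_0 + a_1 x + a_2 x^2, the coefficients solve the normal equations G · a = b where
  G_{ij} = <φ_i, φ_j> and b_i = <f, φ_i>, with φ_0 = 1, φ_1 = x, φ_2 = x^2.
G =
  [2, 0, 2/3]
  [0, 2/3, 0]
  [2/3, 0, 2/5],
b = (-2, 38/15, -6/5).
Solving gives a_0 = 0, a_1 = 19/5, a_2 = -3, so
  g(x) = -3*x^2 + 19*x/5.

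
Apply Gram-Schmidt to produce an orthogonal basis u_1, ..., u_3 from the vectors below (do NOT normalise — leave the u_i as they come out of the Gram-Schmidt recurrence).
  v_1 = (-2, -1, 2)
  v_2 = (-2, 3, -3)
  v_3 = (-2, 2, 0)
Orthogonal basis:
  u_1 = (-2, -1, 2)
  u_2 = (-28/9, 22/9, -17/9)
  u_3 = (42/173, 140/173, 112/173)

Apply the Gram-Schmidt recurrence
  u_1 = v_1
  u_i = v_i − Σ_{j<i} ((v_i · u_j) / (u_j · u_j)) · u_j.

Step by step this gives:
  u_1 = (-2, -1, 2)
  u_2 = (-28/9, 22/9, -17/9)
  u_3 = (42/173, 140/173, 112/173)

Orthogonality check:
  u_2 · u_1 = 0 (should be 0)
  u_3 · u_1 = 0 (should be 0)
  u_3 · u_2 = 0 (should be 0)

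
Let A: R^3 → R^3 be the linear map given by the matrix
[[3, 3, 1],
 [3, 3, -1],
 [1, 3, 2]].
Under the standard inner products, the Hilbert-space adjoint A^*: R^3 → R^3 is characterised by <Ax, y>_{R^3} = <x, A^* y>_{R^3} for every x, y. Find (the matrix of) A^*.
A^* = A^T =
[[3, 3, 1],
 [3, 3, 3],
 [1, -1, 2]]

For real matrices with standard dot products, the defining identity <Ax, y> = <x, A^* y> gives (Ax)^T y = x^T (A^*) y, i.e. x^T A^T y = x^T (A^*) y. Since this holds for all x, y, we must have A^* = A^T. Therefore
A^* =
[[3, 3, 1],
 [3, 3, 3],
 [1, -1, 2]].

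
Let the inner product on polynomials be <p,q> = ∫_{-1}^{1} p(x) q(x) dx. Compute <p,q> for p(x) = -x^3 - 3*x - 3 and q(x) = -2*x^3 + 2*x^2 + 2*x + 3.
<p,q> = -834/35

Expand the product: p(x)·q(x) = 2*x^6 - 2*x^5 + 4*x^4 - 3*x^3 - 12*x^2 - 15*x - 9.
∫_{-1}^{1} of each monomial x^k gives [2/(k+1) if k even, 0 if k odd]. Integrating term-by-term (or equivalently evaluating the antiderivative F(x) = 2*x^7/7 - x^6/3 + 4*x^5/5 - 3*x^4/4 - 4*x^3 - 15*x^2/2 - 9*x at the endpoints):
  F(1) − F(−1) = -8609/420 − (1399/420) = -834/35.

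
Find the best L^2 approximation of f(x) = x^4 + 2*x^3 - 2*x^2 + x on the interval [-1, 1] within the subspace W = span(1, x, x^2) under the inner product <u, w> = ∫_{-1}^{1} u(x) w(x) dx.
g(x) = -8*x^2/7 + 11*x/5 - 3/35

The best approximation g ∈ W is the orthogonal projection of f onto W. Writing g = a_0 + a_1 x + a_2 x^2, the coefficients solve the normal equations G · a = b where
  G_{ij} = <φ_i, φ_j> and b_i = <f, φ_i>, with φ_0 = 1, φ_1 = x, φ_2 = x^2.
G =
  [2, 0, 2/3]
  [0, 2/3, 0]
  [2/3, 0, 2/5],
b = (-14/15, 22/15, -18/35).
Solving gives a_0 = -3/35, a_1 = 11/5, a_2 = -8/7, so
  g(x) = -8*x^2/7 + 11*x/5 - 3/35.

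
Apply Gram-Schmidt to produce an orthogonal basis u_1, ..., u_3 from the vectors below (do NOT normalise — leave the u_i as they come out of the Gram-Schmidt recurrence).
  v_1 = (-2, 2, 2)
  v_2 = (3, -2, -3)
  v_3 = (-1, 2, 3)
Orthogonal basis:
  u_1 = (-2, 2, 2)
  u_2 = (1/3, 2/3, -1/3)
  u_3 = (1, 0, 1)

Apply the Gram-Schmidt recurrence
  u_1 = v_1
  u_i = v_i − Σ_{j<i} ((v_i · u_j) / (u_j · u_j)) · u_j.

Step by step this gives:
  u_1 = (-2, 2, 2)
  u_2 = (1/3, 2/3, -1/3)
  u_3 = (1, 0, 1)

Orthogonality check:
  u_2 · u_1 = 0 (should be 0)
  u_3 · u_1 = 0 (should be 0)
  u_3 · u_2 = 0 (should be 0)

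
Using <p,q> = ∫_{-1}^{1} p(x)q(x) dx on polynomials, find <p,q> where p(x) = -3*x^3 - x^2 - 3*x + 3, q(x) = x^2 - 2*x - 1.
<p,q> = 8/3

Expand the product: p(x)·q(x) = -3*x^5 + 5*x^4 + 2*x^3 + 10*x^2 - 3*x - 3.
∫_{-1}^{1} of each monomial x^k gives [2/(k+1) if k even, 0 if k odd]. Integrating term-by-term (or equivalently evaluating the antiderivative F(x) = -x^6/2 + x^5 + x^4/2 + 10*x^3/3 - 3*x^2/2 - 3*x at the endpoints):
  F(1) − F(−1) = -1/6 − (-17/6) = 8/3.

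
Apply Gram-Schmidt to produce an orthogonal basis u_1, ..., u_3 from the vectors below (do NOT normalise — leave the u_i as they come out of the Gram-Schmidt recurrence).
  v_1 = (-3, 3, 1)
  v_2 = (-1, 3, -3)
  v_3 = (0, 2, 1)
Orthogonal basis:
  u_1 = (-3, 3, 1)
  u_2 = (8/19, 30/19, -66/19)
  u_3 = (39/35, 13/14, 39/70)

Apply the Gram-Schmidt recurrence
  u_1 = v_1
  u_i = v_i − Σ_{j<i} ((v_i · u_j) / (u_j · u_j)) · u_j.

Step by step this gives:
  u_1 = (-3, 3, 1)
  u_2 = (8/19, 30/19, -66/19)
  u_3 = (39/35, 13/14, 39/70)

Orthogonality check:
  u_2 · u_1 = 0 (should be 0)
  u_3 · u_1 = 0 (should be 0)
  u_3 · u_2 = 0 (should be 0)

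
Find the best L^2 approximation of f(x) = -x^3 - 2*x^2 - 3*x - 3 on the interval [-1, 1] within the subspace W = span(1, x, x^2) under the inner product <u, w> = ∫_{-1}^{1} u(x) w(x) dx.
g(x) = -2*x^2 - 18*x/5 - 3

The best approximation g ∈ W is the orthogonal projection of f onto W. Writing g = a_0 + a_1 x + a_2 x^2, the coefficients solve the normal equations G · a = b where
  G_{ij} = <φ_i, φ_j> and b_i = <f, φ_i>, with φ_0 = 1, φ_1 = x, φ_2 = x^2.
G =
  [2, 0, 2/3]
  [0, 2/3, 0]
  [2/3, 0, 2/5],
b = (-22/3, -12/5, -14/5).
Solving gives a_0 = -3, a_1 = -18/5, a_2 = -2, so
  g(x) = -2*x^2 - 18*x/5 - 3.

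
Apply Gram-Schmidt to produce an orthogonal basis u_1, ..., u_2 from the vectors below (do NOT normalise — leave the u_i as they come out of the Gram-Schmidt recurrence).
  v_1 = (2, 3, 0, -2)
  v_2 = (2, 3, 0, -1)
Orthogonal basis:
  u_1 = (2, 3, 0, -2)
  u_2 = (4/17, 6/17, 0, 13/17)

Apply the Gram-Schmidt recurrence
  u_1 = v_1
  u_i = v_i − Σ_{j<i} ((v_i · u_j) / (u_j · u_j)) · u_j.

Step by step this gives:
  u_1 = (2, 3, 0, -2)
  u_2 = (4/17, 6/17, 0, 13/17)

Orthogonality check:
  u_2 · u_1 = 0 (should be 0)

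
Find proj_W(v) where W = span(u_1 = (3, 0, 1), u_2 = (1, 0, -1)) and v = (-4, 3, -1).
proj_W(v) = (-4, 0, -1)

Set up U = [u_1 | ... | u_2] ∈ R^(3×2). The projector onto W = col(U) is P = U (U^T U)^(-1) U^T.
Compute U^T U =
  [10, 2]
  [2, 2],
and U^T v = (-13, -3).
Solve U^T U · c = U^T v for the coefficients: c = (-5/4, -1/4). The projection is proj_W(v) = U c.
Check: (v - proj_W(v)) · u_1 = 0  (should be 0).
Check: (v - proj_W(v)) · u_2 = 0  (should be 0).
Result: proj_W(v) = (-4, 0, -1).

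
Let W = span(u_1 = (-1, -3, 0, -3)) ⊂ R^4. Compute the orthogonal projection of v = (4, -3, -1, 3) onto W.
proj_W(v) = (4/19, 12/19, 0, 12/19)

Set up U = [u_1 | ... | u_1] ∈ R^(4×1). The projector onto W = col(U) is P = U (U^T U)^(-1) U^T.
Compute U^T U =
  [19],
and U^T v = (-4).
Solve U^T U · c = U^T v for the coefficients: c = (-4/19). The projection is proj_W(v) = U c.
Check: (v - proj_W(v)) · u_1 = 0  (should be 0).
Result: proj_W(v) = (4/19, 12/19, 0, 12/19).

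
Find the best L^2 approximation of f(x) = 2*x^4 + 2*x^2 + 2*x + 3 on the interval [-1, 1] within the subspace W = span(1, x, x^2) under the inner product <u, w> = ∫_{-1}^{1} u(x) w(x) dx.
g(x) = 26*x^2/7 + 2*x + 99/35

The best approximation g ∈ W is the orthogonal projection of f onto W. Writing g = a_0 + a_1 x + a_2 x^2, the coefficients solve the normal equations G · a = b where
  G_{ij} = <φ_i, φ_j> and b_i = <f, φ_i>, with φ_0 = 1, φ_1 = x, φ_2 = x^2.
G =
  [2, 0, 2/3]
  [0, 2/3, 0]
  [2/3, 0, 2/5],
b = (122/15, 4/3, 118/35).
Solving gives a_0 = 99/35, a_1 = 2, a_2 = 26/7, so
  g(x) = 26*x^2/7 + 2*x + 99/35.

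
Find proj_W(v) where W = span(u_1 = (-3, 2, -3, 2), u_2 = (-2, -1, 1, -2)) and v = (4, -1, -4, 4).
proj_W(v) = (943/251, 482/251, -485/251, 958/251)

Set up U = [u_1 | ... | u_2] ∈ R^(4×2). The projector onto W = col(U) is P = U (U^T U)^(-1) U^T.
Compute U^T U =
  [26, -3]
  [-3, 10],
and U^T v = (6, -19).
Solve U^T U · c = U^T v for the coefficients: c = (3/251, -476/251). The projection is proj_W(v) = U c.
Check: (v - proj_W(v)) · u_1 = 0  (should be 0).
Check: (v - proj_W(v)) · u_2 = 0  (should be 0).
Result: proj_W(v) = (943/251, 482/251, -485/251, 958/251).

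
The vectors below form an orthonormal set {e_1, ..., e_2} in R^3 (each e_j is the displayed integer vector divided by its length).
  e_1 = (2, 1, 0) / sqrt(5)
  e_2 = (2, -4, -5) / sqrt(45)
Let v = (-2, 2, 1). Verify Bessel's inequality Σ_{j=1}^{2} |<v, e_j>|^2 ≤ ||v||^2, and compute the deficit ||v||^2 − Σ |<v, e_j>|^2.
Σ |<v, e_j>|^2 = 65/9; ||v||^2 = 9; deficit = 16/9

Write each e_j = u_j / sqrt(<u_j, u_j>) where u_j is the displayed integer vector. Then <v, e_j> = <v, u_j> / sqrt(<u_j, u_j>), so |<v, e_j>|^2 = <v, u_j>^2 / <u_j, u_j>.
Coefficients: <v, e_1> = -2/sqrt(5), <v, e_2> = -17/sqrt(45).
Square and sum: Σ |<v, e_j>|^2 = 65/9.
Compute ||v||^2 = v·v = 9.
Deficit = 9 − 65/9 = 16/9 ≥ 0, confirming Bessel's inequality. (The deficit equals ||v − Σ <v,e_j> e_j||^2, the squared distance from v to span{e_j}.)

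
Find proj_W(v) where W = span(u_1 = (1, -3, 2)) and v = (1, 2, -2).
proj_W(v) = (-9/14, 27/14, -9/7)

Set up U = [u_1 | ... | u_1] ∈ R^(3×1). The projector onto W = col(U) is P = U (U^T U)^(-1) U^T.
Compute U^T U =
  [14],
and U^T v = (-9).
Solve U^T U · c = U^T v for the coefficients: c = (-9/14). The projection is proj_W(v) = U c.
Check: (v - proj_W(v)) · u_1 = 0  (should be 0).
Result: proj_W(v) = (-9/14, 27/14, -9/7).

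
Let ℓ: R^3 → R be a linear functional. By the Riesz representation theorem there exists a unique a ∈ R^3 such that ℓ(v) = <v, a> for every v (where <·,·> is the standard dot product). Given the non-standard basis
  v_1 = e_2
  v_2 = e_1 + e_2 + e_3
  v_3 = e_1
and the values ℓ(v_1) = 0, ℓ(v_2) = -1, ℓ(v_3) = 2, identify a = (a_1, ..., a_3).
a = (2, 0, -3)

Write a = (a_1, ..., a_3) in the standard basis. For each basis vector v_i, ℓ(v_i) = <v_i, a> is a linear equation in the a_j's. Collect the n equations into a matrix system V a = ℓ, where row i of V is v_i (expressed in the standard basis). Since V is invertible (lower-triangular with 1s on the diagonal, up to permutation), solve by back-substitution:
  V =
[[0, 1, 0],
 [1, 1, 1],
 [1, 0, 0]]
  V a = (0, -1, 2)
Solving gives a = (2, 0, -3).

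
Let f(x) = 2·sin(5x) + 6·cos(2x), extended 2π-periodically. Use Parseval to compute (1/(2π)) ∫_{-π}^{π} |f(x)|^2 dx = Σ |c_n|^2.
Σ |c_n|^2 = 20

Expand |f|^2 and use orthogonality of {sin(nx), cos(mx)} on [-π, π]:
  ∫_{-π}^{π} sin(nx)^2 dx = π, ∫ cos(mx)^2 dx = π, and cross terms integrate to 0.
So ∫_{-π}^{π} f(x)^2 dx = 2^2 · π + 6^2 · π = (4 + 36)π.
Divide by 2π: (4 + 36)/2 = 20.
By Parseval, this equals Σ |c_n|^2.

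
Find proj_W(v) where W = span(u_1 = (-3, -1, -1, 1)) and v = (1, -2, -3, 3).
proj_W(v) = (-5/4, -5/12, -5/12, 5/12)

Set up U = [u_1 | ... | u_1] ∈ R^(4×1). The projector onto W = col(U) is P = U (U^T U)^(-1) U^T.
Compute U^T U =
  [12],
and U^T v = (5).
Solve U^T U · c = U^T v for the coefficients: c = (5/12). The projection is proj_W(v) = U c.
Check: (v - proj_W(v)) · u_1 = 0  (should be 0).
Result: proj_W(v) = (-5/4, -5/12, -5/12, 5/12).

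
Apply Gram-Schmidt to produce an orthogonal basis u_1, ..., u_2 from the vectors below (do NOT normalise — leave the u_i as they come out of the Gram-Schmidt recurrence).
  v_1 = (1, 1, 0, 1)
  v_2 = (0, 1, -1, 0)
Orthogonal basis:
  u_1 = (1, 1, 0, 1)
  u_2 = (-1/3, 2/3, -1, -1/3)

Apply the Gram-Schmidt recurrence
  u_1 = v_1
  u_i = v_i − Σ_{j<i} ((v_i · u_j) / (u_j · u_j)) · u_j.

Step by step this gives:
  u_1 = (1, 1, 0, 1)
  u_2 = (-1/3, 2/3, -1, -1/3)

Orthogonality check:
  u_2 · u_1 = 0 (should be 0)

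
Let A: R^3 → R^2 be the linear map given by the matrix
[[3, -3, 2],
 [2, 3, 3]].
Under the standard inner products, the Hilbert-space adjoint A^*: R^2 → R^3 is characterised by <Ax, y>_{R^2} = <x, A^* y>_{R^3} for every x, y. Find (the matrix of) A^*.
A^* = A^T =
[[3, 2],
 [-3, 3],
 [2, 3]]

For real matrices with standard dot products, the defining identity <Ax, y> = <x, A^* y> gives (Ax)^T y = x^T (A^*) y, i.e. x^T A^T y = x^T (A^*) y. Since this holds for all x, y, we must have A^* = A^T. Therefore
A^* =
[[3, 2],
 [-3, 3],
 [2, 3]].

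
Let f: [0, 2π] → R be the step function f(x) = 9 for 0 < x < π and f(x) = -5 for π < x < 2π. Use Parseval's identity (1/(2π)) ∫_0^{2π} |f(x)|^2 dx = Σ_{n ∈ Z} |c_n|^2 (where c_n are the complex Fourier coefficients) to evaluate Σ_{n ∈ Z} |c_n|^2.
Σ |c_n|^2 = 53

Parseval equates the L^2 energy of f (normalised by 1/(2π)) with the ℓ^2 sum of its Fourier coefficients: (1/(2π)) ∫_0^{2π} |f|^2 = Σ |c_n|^2.
Compute the left side: (1/(2π)) [∫_0^π 9^2 dx + ∫_π^{2π} (-5)^2 dx] = (1/(2π)) · (81π + 25π) = (81 + 25)/2 = 53.
So Σ_{n ∈ Z} |c_n|^2 = 53.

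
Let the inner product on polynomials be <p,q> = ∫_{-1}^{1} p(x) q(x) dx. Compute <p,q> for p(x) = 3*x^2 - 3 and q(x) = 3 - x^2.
<p,q> = -56/5

Expand the product: p(x)·q(x) = -3*x^4 + 12*x^2 - 9.
∫_{-1}^{1} of each monomial x^k gives [2/(k+1) if k even, 0 if k odd]. Integrating term-by-term (or equivalently evaluating the antiderivative F(x) = -3*x^5/5 + 4*x^3 - 9*x at the endpoints):
  F(1) − F(−1) = -28/5 − (28/5) = -56/5.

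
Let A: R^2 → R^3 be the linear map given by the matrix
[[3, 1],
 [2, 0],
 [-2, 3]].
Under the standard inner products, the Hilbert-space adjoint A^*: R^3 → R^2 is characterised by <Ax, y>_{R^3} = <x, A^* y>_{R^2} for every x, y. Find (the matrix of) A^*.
A^* = A^T =
[[3, 2, -2],
 [1, 0, 3]]

For real matrices with standard dot products, the defining identity <Ax, y> = <x, A^* y> gives (Ax)^T y = x^T (A^*) y, i.e. x^T A^T y = x^T (A^*) y. Since this holds for all x, y, we must have A^* = A^T. Therefore
A^* =
[[3, 2, -2],
 [1, 0, 3]].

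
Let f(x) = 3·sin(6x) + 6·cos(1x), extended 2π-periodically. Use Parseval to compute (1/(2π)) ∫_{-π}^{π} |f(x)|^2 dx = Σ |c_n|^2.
Σ |c_n|^2 = 45/2

Expand |f|^2 and use orthogonality of {sin(nx), cos(mx)} on [-π, π]:
  ∫_{-π}^{π} sin(nx)^2 dx = π, ∫ cos(mx)^2 dx = π, and cross terms integrate to 0.
So ∫_{-π}^{π} f(x)^2 dx = 3^2 · π + 6^2 · π = (9 + 36)π.
Divide by 2π: (9 + 36)/2 = 45/2.
By Parseval, this equals Σ |c_n|^2.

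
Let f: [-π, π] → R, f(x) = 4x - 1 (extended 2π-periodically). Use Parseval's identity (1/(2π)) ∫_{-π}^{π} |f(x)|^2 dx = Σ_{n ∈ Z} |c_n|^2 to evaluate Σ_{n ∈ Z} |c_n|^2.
Σ |c_n|^2 = 16π^2/3 + 1

Expand and integrate term by term over [-π, π]:
  ∫ (4x)^2 dx = 16·(2π^3/3); ∫ 2·4·(-1)·x dx = 0 (odd integrand); ∫ (-1)^2 dx = 1·2π.
So (1/(2π)) ∫_{-π}^{π} (4x - 1)^2 dx = 16π^2/3 + 1 = 16π^2/3 + 1.
Parseval ⇒ Σ |c_n|^2 = 16π^2/3 + 1.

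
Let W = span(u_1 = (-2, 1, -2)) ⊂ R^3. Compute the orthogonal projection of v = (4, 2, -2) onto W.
proj_W(v) = (4/9, -2/9, 4/9)

Set up U = [u_1 | ... | u_1] ∈ R^(3×1). The projector onto W = col(U) is P = U (U^T U)^(-1) U^T.
Compute U^T U =
  [9],
and U^T v = (-2).
Solve U^T U · c = U^T v for the coefficients: c = (-2/9). The projection is proj_W(v) = U c.
Check: (v - proj_W(v)) · u_1 = 0  (should be 0).
Result: proj_W(v) = (4/9, -2/9, 4/9).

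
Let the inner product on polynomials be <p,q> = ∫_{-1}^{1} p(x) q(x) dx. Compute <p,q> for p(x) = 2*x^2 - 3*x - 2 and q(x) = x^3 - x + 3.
<p,q> = -36/5

Expand the product: p(x)·q(x) = 2*x^5 - 3*x^4 - 4*x^3 + 9*x^2 - 7*x - 6.
∫_{-1}^{1} of each monomial x^k gives [2/(k+1) if k even, 0 if k odd]. Integrating term-by-term (or equivalently evaluating the antiderivative F(x) = x^6/3 - 3*x^5/5 - x^4 + 3*x^3 - 7*x^2/2 - 6*x at the endpoints):
  F(1) − F(−1) = -233/30 − (-17/30) = -36/5.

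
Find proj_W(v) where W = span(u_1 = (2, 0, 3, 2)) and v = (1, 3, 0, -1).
proj_W(v) = (0, 0, 0, 0)

Set up U = [u_1 | ... | u_1] ∈ R^(4×1). The projector onto W = col(U) is P = U (U^T U)^(-1) U^T.
Compute U^T U =
  [17],
and U^T v = (0).
Solve U^T U · c = U^T v for the coefficients: c = (0). The projection is proj_W(v) = U c.
Check: (v - proj_W(v)) · u_1 = 0  (should be 0).
Result: proj_W(v) = (0, 0, 0, 0).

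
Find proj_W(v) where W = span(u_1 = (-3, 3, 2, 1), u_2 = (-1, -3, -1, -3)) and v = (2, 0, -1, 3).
proj_W(v) = (305/113, 75/113, -45/113, 215/113)

Set up U = [u_1 | ... | u_2] ∈ R^(4×2). The projector onto W = col(U) is P = U (U^T U)^(-1) U^T.
Compute U^T U =
  [23, -11]
  [-11, 20],
and U^T v = (-5, -10).
Solve U^T U · c = U^T v for the coefficients: c = (-70/113, -95/113). The projection is proj_W(v) = U c.
Check: (v - proj_W(v)) · u_1 = 0  (should be 0).
Check: (v - proj_W(v)) · u_2 = 0  (should be 0).
Result: proj_W(v) = (305/113, 75/113, -45/113, 215/113).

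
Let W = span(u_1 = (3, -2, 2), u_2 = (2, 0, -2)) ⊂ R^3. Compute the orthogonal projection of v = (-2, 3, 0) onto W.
proj_W(v) = (-8/3, 4/3, -2/3)

Set up U = [u_1 | ... | u_2] ∈ R^(3×2). The projector onto W = col(U) is P = U (U^T U)^(-1) U^T.
Compute U^T U =
  [17, 2]
  [2, 8],
and U^T v = (-12, -4).
Solve U^T U · c = U^T v for the coefficients: c = (-2/3, -1/3). The projection is proj_W(v) = U c.
Check: (v - proj_W(v)) · u_1 = 0  (should be 0).
Check: (v - proj_W(v)) · u_2 = 0  (should be 0).
Result: proj_W(v) = (-8/3, 4/3, -2/3).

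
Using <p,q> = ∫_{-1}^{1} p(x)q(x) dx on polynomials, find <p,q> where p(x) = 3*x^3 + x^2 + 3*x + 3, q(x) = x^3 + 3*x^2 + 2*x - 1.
<p,q> = 944/105

Expand the product: p(x)·q(x) = 3*x^6 + 10*x^5 + 12*x^4 + 11*x^3 + 14*x^2 + 3*x - 3.
∫_{-1}^{1} of each monomial x^k gives [2/(k+1) if k even, 0 if k odd]. Integrating term-by-term (or equivalently evaluating the antiderivative F(x) = 3*x^7/7 + 5*x^6/3 + 12*x^5/5 + 11*x^4/4 + 14*x^3/3 + 3*x^2/2 - 3*x at the endpoints):
  F(1) − F(−1) = 4373/420 − (199/140) = 944/105.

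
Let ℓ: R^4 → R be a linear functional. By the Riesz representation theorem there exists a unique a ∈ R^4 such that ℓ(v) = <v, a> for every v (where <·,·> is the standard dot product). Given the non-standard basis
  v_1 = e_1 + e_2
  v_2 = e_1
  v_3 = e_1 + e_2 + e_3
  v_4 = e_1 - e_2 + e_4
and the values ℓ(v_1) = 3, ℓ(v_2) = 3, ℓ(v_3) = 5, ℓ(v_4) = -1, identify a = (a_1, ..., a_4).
a = (3, 0, 2, -4)

Write a = (a_1, ..., a_4) in the standard basis. For each basis vector v_i, ℓ(v_i) = <v_i, a> is a linear equation in the a_j's. Collect the n equations into a matrix system V a = ℓ, where row i of V is v_i (expressed in the standard basis). Since V is invertible (lower-triangular with 1s on the diagonal, up to permutation), solve by back-substitution:
  V =
[[1, 1, 0, 0],
 [1, 0, 0, 0],
 [1, 1, 1, 0],
 [1, -1, 0, 1]]
  V a = (3, 3, 5, -1)
Solving gives a = (3, 0, 2, -4).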